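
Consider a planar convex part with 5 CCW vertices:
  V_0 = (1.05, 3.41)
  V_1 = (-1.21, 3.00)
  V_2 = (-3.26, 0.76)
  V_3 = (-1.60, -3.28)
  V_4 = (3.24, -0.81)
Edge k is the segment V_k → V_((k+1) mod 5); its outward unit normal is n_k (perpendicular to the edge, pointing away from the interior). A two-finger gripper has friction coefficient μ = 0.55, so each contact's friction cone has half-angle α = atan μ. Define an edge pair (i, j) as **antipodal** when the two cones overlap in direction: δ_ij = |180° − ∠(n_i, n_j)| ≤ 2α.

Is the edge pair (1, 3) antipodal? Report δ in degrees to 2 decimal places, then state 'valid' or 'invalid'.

δ = 20.50°, valid

α = atan 0.55 = 28.81°;  2α = 57.62°
edge 1: e_1 = (-2.05, -2.24);  n_1 = (-0.7377, +0.6751)
edge 3: e_3 = (+4.84, +2.47);  n_3 = (+0.4546, -0.8907)
∠(n_1, n_3) = 159.50°
δ = |180° − 159.50°| = 20.50°
20.50° ≤ 2α = 57.62°  →  valid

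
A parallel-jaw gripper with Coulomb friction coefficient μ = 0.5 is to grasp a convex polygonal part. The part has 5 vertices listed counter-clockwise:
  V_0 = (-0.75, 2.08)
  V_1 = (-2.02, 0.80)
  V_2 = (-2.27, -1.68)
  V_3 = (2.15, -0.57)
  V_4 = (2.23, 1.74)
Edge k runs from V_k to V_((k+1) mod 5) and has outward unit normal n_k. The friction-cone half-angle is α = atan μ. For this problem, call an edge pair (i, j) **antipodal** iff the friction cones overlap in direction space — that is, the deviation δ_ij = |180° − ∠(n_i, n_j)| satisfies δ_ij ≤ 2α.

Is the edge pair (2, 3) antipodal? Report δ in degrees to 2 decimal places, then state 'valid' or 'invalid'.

δ = 106.08°, invalid

α = atan 0.5 = 26.57°;  2α = 53.13°
edge 2: e_2 = (+4.42, +1.11);  n_2 = (+0.2436, -0.9699)
edge 3: e_3 = (+0.08, +2.31);  n_3 = (+0.9994, -0.0346)
∠(n_2, n_3) = 73.92°
δ = |180° − 73.92°| = 106.08°
106.08° > 2α = 53.13°  →  invalid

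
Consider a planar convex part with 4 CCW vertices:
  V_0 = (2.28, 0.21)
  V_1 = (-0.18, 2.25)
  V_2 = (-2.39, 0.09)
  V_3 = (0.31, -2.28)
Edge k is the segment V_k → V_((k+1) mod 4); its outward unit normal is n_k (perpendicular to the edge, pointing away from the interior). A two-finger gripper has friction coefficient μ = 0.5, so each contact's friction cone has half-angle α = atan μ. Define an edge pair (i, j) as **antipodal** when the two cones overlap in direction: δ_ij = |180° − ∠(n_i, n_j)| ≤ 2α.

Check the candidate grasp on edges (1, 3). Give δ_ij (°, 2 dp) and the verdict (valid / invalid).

α = atan 0.5 = 26.57°;  2α = 53.13°
edge 1: e_1 = (-2.21, -2.16);  n_1 = (-0.6990, +0.7152)
edge 3: e_3 = (+1.97, +2.49);  n_3 = (+0.7842, -0.6205)
∠(n_1, n_3) = 172.69°
δ = |180° − 172.69°| = 7.31°
7.31° ≤ 2α = 53.13°  →  valid

δ = 7.31°, valid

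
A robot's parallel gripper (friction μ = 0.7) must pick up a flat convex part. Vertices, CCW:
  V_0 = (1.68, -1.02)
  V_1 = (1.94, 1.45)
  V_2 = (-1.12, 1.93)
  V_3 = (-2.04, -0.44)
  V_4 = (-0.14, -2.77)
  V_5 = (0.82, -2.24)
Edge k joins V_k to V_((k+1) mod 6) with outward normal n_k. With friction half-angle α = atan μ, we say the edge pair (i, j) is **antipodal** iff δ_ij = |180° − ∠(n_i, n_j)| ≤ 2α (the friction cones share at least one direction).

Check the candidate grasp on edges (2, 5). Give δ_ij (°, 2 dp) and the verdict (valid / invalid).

α = atan 0.7 = 34.99°;  2α = 69.98°
edge 2: e_2 = (-0.92, -2.37);  n_2 = (-0.9322, +0.3619)
edge 5: e_5 = (+0.86, +1.22);  n_5 = (+0.8173, -0.5762)
∠(n_2, n_5) = 166.03°
δ = |180° − 166.03°| = 13.97°
13.97° ≤ 2α = 69.98°  →  valid

δ = 13.97°, valid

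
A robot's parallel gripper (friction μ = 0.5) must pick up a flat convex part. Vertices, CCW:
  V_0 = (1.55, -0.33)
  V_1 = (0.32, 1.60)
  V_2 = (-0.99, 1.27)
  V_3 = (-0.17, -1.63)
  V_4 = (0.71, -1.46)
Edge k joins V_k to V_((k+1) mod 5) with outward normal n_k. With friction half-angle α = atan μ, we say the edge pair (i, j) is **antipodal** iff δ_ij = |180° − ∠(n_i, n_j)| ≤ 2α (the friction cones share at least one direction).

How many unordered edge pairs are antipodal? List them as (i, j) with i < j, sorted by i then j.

α = atan 0.5 = 26.57°;  2α = 53.13°
n_0 = (+0.8433, +0.5374)
n_1 = (-0.2443, +0.9697)
n_2 = (-0.9623, -0.2721)
n_3 = (+0.1897, -0.9818)
n_4 = (+0.8025, -0.5966)
  (0,1): δ = 108.37°  ·
  (0,2): δ = 16.72°  ✓
  (0,3): δ = 68.42°  ·
  (0,4): δ = 110.86°  ·
  (1,2): δ = 88.35°  ·
  (1,3): δ = 3.21°  ✓
  (1,4): δ = 39.24°  ✓
  (2,3): δ = 94.85°  ·
  (2,4): δ = 52.41°  ✓
  (3,4): δ = 137.56°  ·
antipodal pairs: 4

count = 4; pairs: (0,2), (1,3), (1,4), (2,4)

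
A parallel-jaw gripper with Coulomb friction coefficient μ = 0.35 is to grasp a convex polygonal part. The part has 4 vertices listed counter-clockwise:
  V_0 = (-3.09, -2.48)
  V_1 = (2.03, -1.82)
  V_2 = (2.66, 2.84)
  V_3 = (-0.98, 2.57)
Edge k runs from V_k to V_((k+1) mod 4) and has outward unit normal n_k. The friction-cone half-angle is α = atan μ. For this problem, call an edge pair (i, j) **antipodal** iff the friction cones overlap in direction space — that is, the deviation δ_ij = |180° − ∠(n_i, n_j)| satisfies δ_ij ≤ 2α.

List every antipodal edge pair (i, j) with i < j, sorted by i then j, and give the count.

count = 2; pairs: (0,2), (1,3)

α = atan 0.35 = 19.29°;  2α = 38.58°
n_0 = (+0.1278, -0.9918)
n_1 = (+0.9910, -0.1340)
n_2 = (-0.0740, +0.9973)
n_3 = (-0.9227, +0.3855)
  (0,1): δ = 105.04°  ·
  (0,2): δ = 3.10°  ✓
  (0,3): δ = 59.98°  ·
  (1,2): δ = 78.06°  ·
  (1,3): δ = 14.98°  ✓
  (2,3): δ = 116.92°  ·
antipodal pairs: 2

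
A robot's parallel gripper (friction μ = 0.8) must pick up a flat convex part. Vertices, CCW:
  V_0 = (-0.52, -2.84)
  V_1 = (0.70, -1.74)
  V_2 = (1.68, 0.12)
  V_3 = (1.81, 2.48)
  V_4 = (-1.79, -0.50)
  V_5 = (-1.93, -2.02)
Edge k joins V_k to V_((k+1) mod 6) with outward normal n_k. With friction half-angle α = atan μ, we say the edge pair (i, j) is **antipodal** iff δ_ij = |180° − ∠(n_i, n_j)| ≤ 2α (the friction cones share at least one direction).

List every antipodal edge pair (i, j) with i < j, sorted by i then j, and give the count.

count = 8; pairs: (0,3), (0,4), (1,3), (1,4), (2,3), (2,4), (2,5), (3,5)

α = atan 0.8 = 38.66°;  2α = 77.32°
n_0 = (+0.6696, -0.7427)
n_1 = (+0.8847, -0.4661)
n_2 = (+0.9985, -0.0550)
n_3 = (-0.6377, +0.7703)
n_4 = (-0.9958, +0.0917)
n_5 = (-0.5027, -0.8644)
  (0,1): δ = 159.82°  ·
  (0,2): δ = 135.19°  ·
  (0,3): δ = 2.42°  ✓
  (0,4): δ = 42.70°  ✓
  (0,5): δ = 107.78°  ·
  (1,2): δ = 155.37°  ·
  (1,3): δ = 22.60°  ✓
  (1,4): δ = 22.52°  ✓
  (1,5): δ = 87.60°  ·
  (2,3): δ = 47.23°  ✓
  (2,4): δ = 2.11°  ✓
  (2,5): δ = 62.97°  ✓
  (3,4): δ = 134.88°  ·
  (3,5): δ = 69.80°  ✓
  (4,5): δ = 114.92°  ·
antipodal pairs: 8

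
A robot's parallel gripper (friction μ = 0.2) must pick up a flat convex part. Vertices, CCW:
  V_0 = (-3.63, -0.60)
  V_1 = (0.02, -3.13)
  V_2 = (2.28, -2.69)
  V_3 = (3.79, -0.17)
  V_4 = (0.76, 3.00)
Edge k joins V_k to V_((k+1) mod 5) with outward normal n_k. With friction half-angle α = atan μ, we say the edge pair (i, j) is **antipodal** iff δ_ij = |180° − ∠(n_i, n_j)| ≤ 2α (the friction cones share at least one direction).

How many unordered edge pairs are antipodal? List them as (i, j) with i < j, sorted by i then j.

α = atan 0.2 = 11.31°;  2α = 22.62°
n_0 = (-0.5697, -0.8219)
n_1 = (+0.1911, -0.9816)
n_2 = (+0.8578, -0.5140)
n_3 = (+0.7229, +0.6910)
n_4 = (-0.6341, +0.7733)
  (0,1): δ = 134.26°  ·
  (0,2): δ = 86.20°  ·
  (0,3): δ = 11.57°  ✓
  (0,4): δ = 74.08°  ·
  (1,2): δ = 131.95°  ·
  (1,3): δ = 57.31°  ·
  (1,4): δ = 28.34°  ·
  (2,3): δ = 105.36°  ·
  (2,4): δ = 19.72°  ✓
  (3,4): δ = 94.35°  ·
antipodal pairs: 2

count = 2; pairs: (0,3), (2,4)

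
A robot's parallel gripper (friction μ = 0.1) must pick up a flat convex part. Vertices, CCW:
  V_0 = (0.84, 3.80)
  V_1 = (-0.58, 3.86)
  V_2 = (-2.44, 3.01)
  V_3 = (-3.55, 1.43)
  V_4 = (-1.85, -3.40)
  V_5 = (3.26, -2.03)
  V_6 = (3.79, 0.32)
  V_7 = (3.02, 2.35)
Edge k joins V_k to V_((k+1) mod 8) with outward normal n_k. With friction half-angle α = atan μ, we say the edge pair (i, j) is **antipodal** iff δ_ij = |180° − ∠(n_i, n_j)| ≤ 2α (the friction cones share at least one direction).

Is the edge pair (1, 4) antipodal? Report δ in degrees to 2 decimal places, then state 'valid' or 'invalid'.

α = atan 0.1 = 5.71°;  2α = 11.42°
edge 1: e_1 = (-1.86, -0.85);  n_1 = (-0.4156, +0.9095)
edge 4: e_4 = (+5.11, +1.37);  n_4 = (+0.2590, -0.9659)
∠(n_1, n_4) = 170.45°
δ = |180° − 170.45°| = 9.55°
9.55° ≤ 2α = 11.42°  →  valid

δ = 9.55°, valid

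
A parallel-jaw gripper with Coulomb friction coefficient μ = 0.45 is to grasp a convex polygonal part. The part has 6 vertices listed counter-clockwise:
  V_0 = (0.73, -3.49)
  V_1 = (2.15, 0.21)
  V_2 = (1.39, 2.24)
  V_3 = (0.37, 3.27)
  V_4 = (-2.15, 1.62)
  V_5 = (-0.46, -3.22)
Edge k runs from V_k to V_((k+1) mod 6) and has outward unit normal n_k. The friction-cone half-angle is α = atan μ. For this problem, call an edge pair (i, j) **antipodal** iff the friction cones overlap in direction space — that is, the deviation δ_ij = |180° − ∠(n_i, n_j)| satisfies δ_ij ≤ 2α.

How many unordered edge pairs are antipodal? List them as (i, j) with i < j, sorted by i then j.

count = 6; pairs: (0,3), (0,4), (1,4), (2,4), (2,5), (3,5)

α = atan 0.45 = 24.23°;  2α = 48.46°
n_0 = (+0.9336, -0.3583)
n_1 = (+0.9365, +0.3506)
n_2 = (+0.7105, +0.7036)
n_3 = (-0.5478, +0.8366)
n_4 = (-0.9441, -0.3297)
n_5 = (-0.2213, -0.9752)
  (0,1): δ = 138.48°  ·
  (0,2): δ = 114.28°  ·
  (0,3): δ = 35.79°  ✓
  (0,4): δ = 40.24°  ✓
  (0,5): δ = 98.21°  ·
  (1,2): δ = 155.80°  ·
  (1,3): δ = 77.31°  ·
  (1,4): δ = 1.28°  ✓
  (1,5): δ = 56.69°  ·
  (2,3): δ = 101.51°  ·
  (2,4): δ = 25.47°  ✓
  (2,5): δ = 32.50°  ✓
  (3,4): δ = 103.97°  ·
  (3,5): δ = 46.00°  ✓
  (4,5): δ = 122.03°  ·
antipodal pairs: 6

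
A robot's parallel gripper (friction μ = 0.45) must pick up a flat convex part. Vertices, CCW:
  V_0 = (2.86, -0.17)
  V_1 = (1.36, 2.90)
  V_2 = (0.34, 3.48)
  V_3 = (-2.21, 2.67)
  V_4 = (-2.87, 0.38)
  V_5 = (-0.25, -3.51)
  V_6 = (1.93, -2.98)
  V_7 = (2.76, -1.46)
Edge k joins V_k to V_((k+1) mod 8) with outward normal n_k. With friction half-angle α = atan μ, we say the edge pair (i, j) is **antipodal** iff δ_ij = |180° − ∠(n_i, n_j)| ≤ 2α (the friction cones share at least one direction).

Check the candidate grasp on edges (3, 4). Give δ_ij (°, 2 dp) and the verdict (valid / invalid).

α = atan 0.45 = 24.23°;  2α = 48.46°
edge 3: e_3 = (-0.66, -2.29);  n_3 = (-0.9609, +0.2769)
edge 4: e_4 = (+2.62, -3.89);  n_4 = (-0.8294, -0.5586)
∠(n_3, n_4) = 50.04°
δ = |180° − 50.04°| = 129.96°
129.96° > 2α = 48.46°  →  invalid

δ = 129.96°, invalid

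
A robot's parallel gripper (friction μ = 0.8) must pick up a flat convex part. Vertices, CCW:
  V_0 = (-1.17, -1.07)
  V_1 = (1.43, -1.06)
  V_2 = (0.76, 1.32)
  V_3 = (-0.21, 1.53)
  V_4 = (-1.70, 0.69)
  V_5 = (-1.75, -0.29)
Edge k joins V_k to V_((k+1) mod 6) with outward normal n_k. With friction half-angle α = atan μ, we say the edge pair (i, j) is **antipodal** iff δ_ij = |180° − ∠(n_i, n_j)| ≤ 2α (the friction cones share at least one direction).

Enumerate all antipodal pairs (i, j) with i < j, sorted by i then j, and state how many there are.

count = 7; pairs: (0,1), (0,2), (0,3), (1,3), (1,4), (1,5), (2,5)

α = atan 0.8 = 38.66°;  2α = 77.32°
n_0 = (+0.0038, -1.0000)
n_1 = (+0.9626, +0.2710)
n_2 = (+0.2116, +0.9774)
n_3 = (-0.4911, +0.8711)
n_4 = (-0.9987, +0.0510)
n_5 = (-0.8025, -0.5967)
  (0,1): δ = 74.50°  ✓
  (0,2): δ = 12.44°  ✓
  (0,3): δ = 29.19°  ✓
  (0,4): δ = 86.86°  ·
  (0,5): δ = 126.41°  ·
  (1,2): δ = 117.94°  ·
  (1,3): δ = 76.31°  ✓
  (1,4): δ = 18.64°  ✓
  (1,5): δ = 20.91°  ✓
  (2,3): δ = 138.37°  ·
  (2,4): δ = 80.71°  ·
  (2,5): δ = 41.15°  ✓
  (3,4): δ = 122.33°  ·
  (3,5): δ = 82.78°  ·
  (4,5): δ = 140.45°  ·
antipodal pairs: 7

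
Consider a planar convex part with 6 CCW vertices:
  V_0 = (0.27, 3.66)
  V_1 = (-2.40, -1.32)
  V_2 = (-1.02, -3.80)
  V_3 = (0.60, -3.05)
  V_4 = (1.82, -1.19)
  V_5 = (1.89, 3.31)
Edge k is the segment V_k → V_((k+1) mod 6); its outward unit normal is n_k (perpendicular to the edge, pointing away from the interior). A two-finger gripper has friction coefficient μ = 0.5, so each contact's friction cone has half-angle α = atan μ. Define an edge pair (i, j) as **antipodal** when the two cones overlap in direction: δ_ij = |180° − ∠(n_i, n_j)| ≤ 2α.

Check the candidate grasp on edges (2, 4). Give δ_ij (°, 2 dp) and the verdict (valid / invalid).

δ = 115.73°, invalid

α = atan 0.5 = 26.57°;  2α = 53.13°
edge 2: e_2 = (+1.62, +0.75);  n_2 = (+0.4201, -0.9075)
edge 4: e_4 = (+0.07, +4.50);  n_4 = (+0.9999, -0.0156)
∠(n_2, n_4) = 64.27°
δ = |180° − 64.27°| = 115.73°
115.73° > 2α = 53.13°  →  invalid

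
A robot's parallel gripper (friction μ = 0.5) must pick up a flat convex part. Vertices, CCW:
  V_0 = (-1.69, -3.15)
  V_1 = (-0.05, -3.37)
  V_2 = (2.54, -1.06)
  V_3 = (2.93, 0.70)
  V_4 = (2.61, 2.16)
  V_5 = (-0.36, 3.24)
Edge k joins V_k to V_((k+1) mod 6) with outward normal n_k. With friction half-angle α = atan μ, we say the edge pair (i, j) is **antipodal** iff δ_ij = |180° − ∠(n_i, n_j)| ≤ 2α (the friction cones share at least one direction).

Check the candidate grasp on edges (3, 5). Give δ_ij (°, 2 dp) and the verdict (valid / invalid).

α = atan 0.5 = 26.57°;  2α = 53.13°
edge 3: e_3 = (-0.32, +1.46);  n_3 = (+0.9768, +0.2141)
edge 5: e_5 = (-1.33, -6.39);  n_5 = (-0.9790, +0.2038)
∠(n_3, n_5) = 155.88°
δ = |180° − 155.88°| = 24.12°
24.12° ≤ 2α = 53.13°  →  valid

δ = 24.12°, valid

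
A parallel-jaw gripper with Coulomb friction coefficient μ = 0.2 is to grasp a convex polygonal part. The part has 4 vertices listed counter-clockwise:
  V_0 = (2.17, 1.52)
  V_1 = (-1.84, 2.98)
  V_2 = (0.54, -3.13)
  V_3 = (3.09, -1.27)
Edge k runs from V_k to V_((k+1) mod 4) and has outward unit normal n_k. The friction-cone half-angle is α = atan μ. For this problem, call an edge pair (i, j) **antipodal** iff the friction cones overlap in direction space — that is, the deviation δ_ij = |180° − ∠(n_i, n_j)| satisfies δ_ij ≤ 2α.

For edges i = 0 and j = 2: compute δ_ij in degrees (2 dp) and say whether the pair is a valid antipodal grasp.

α = atan 0.2 = 11.31°;  2α = 22.62°
edge 0: e_0 = (-4.01, +1.46);  n_0 = (+0.3421, +0.9397)
edge 2: e_2 = (+2.55, +1.86);  n_2 = (+0.5893, -0.8079)
∠(n_0, n_2) = 123.89°
δ = |180° − 123.89°| = 56.11°
56.11° > 2α = 22.62°  →  invalid

δ = 56.11°, invalid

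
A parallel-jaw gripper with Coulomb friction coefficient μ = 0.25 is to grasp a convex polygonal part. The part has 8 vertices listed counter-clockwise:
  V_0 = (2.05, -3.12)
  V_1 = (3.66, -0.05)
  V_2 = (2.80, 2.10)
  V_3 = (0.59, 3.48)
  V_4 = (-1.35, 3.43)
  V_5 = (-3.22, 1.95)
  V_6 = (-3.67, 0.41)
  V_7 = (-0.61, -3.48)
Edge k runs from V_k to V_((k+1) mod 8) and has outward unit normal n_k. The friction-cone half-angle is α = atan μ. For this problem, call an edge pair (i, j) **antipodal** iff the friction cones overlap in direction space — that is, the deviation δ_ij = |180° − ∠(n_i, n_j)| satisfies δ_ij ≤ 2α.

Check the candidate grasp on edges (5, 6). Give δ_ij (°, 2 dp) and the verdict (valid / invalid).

α = atan 0.25 = 14.04°;  2α = 28.07°
edge 5: e_5 = (-0.45, -1.54);  n_5 = (-0.9599, +0.2805)
edge 6: e_6 = (+3.06, -3.89);  n_6 = (-0.7860, -0.6183)
∠(n_5, n_6) = 54.48°
δ = |180° − 54.48°| = 125.52°
125.52° > 2α = 28.07°  →  invalid

δ = 125.52°, invalid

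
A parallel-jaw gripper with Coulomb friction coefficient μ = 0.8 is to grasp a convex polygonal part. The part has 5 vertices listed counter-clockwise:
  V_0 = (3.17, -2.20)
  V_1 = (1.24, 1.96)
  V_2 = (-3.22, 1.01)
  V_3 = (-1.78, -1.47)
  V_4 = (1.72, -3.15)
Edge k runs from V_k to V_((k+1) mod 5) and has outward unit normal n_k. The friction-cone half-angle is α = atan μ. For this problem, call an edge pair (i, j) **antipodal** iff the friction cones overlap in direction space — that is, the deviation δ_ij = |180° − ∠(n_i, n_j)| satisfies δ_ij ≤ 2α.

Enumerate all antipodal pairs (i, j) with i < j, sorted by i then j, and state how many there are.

α = atan 0.8 = 38.66°;  2α = 77.32°
n_0 = (+0.9071, +0.4209)
n_1 = (-0.2083, +0.9781)
n_2 = (-0.8648, -0.5021)
n_3 = (-0.4327, -0.9015)
n_4 = (+0.5480, -0.8365)
  (0,1): δ = 102.86°  ·
  (0,2): δ = 5.25°  ✓
  (0,3): δ = 39.47°  ✓
  (0,4): δ = 98.34°  ·
  (1,2): δ = 71.88°  ✓
  (1,3): δ = 37.67°  ✓
  (1,4): δ = 21.21°  ✓
  (2,3): δ = 145.78°  ·
  (2,4): δ = 86.91°  ·
  (3,4): δ = 121.13°  ·
antipodal pairs: 5

count = 5; pairs: (0,2), (0,3), (1,2), (1,3), (1,4)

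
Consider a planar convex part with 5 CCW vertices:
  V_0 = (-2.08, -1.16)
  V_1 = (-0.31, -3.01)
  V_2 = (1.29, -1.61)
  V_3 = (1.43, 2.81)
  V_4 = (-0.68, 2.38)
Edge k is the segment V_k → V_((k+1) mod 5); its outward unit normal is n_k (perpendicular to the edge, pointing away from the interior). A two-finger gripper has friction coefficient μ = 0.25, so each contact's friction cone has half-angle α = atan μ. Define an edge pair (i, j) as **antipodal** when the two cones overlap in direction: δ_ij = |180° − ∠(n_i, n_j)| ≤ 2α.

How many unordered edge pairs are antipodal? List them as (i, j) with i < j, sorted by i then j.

α = atan 0.25 = 14.04°;  2α = 28.07°
n_0 = (-0.7226, -0.6913)
n_1 = (+0.6585, -0.7526)
n_2 = (+0.9995, -0.0317)
n_3 = (-0.1997, +0.9799)
n_4 = (-0.9299, +0.3678)
  (0,1): δ = 92.55°  ·
  (0,2): δ = 45.55°  ·
  (0,3): δ = 57.78°  ·
  (0,4): δ = 114.69°  ·
  (1,2): δ = 133.00°  ·
  (1,3): δ = 29.67°  ·
  (1,4): δ = 27.24°  ✓
  (2,3): δ = 76.67°  ·
  (2,4): δ = 19.76°  ✓
  (3,4): δ = 123.10°  ·
antipodal pairs: 2

count = 2; pairs: (1,4), (2,4)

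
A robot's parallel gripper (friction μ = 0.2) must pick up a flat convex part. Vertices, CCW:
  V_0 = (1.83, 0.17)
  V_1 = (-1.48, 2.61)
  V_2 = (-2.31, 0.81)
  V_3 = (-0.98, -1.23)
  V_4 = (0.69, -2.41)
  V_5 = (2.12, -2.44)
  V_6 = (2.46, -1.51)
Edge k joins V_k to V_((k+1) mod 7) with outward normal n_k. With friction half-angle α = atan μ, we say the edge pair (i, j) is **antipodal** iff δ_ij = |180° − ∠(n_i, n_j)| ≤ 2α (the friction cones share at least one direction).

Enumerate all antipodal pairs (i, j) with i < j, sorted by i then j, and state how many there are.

α = atan 0.2 = 11.31°;  2α = 22.62°
n_0 = (+0.5934, +0.8049)
n_1 = (-0.9081, +0.4187)
n_2 = (-0.8377, -0.5461)
n_3 = (-0.5771, -0.8167)
n_4 = (-0.0210, -0.9998)
n_5 = (+0.9392, -0.3434)
n_6 = (+0.9363, +0.3511)
  (0,1): δ = 78.36°  ·
  (0,2): δ = 20.50°  ✓
  (0,3): δ = 1.15°  ✓
  (0,4): δ = 35.19°  ·
  (0,5): δ = 106.31°  ·
  (0,6): δ = 146.95°  ·
  (1,2): δ = 122.14°  ·
  (1,3): δ = 100.49°  ·
  (1,4): δ = 66.45°  ·
  (1,5): δ = 4.67°  ✓
  (1,6): δ = 45.31°  ·
  (2,3): δ = 158.35°  ·
  (2,4): δ = 124.30°  ·
  (2,5): δ = 53.18°  ·
  (2,6): δ = 12.55°  ✓
  (3,4): δ = 145.96°  ·
  (3,5): δ = 74.84°  ·
  (3,6): δ = 34.20°  ·
  (4,5): δ = 108.88°  ·
  (4,6): δ = 68.24°  ·
  (5,6): δ = 139.36°  ·
antipodal pairs: 4

count = 4; pairs: (0,2), (0,3), (1,5), (2,6)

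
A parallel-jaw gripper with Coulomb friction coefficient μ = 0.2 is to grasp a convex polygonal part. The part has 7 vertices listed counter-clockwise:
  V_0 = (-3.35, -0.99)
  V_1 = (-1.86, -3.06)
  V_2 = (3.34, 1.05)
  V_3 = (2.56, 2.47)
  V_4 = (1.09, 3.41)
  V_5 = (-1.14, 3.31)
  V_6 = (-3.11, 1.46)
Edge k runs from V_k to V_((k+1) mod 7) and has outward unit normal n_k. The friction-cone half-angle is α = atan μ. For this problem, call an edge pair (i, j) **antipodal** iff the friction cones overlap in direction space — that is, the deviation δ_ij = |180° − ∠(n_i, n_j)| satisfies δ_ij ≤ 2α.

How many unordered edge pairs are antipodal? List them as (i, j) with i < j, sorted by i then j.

α = atan 0.2 = 11.31°;  2α = 22.62°
n_0 = (-0.8116, -0.5842)
n_1 = (+0.6201, -0.7845)
n_2 = (+0.8765, +0.4814)
n_3 = (+0.5387, +0.8425)
n_4 = (-0.0448, +0.9990)
n_5 = (-0.6846, +0.7290)
n_6 = (-0.9952, +0.0975)
  (0,1): δ = 87.42°  ·
  (0,2): δ = 6.97°  ✓
  (0,3): δ = 21.66°  ✓
  (0,4): δ = 56.82°  ·
  (0,5): δ = 97.45°  ·
  (0,6): δ = 138.66°  ·
  (1,2): δ = 99.54°  ·
  (1,3): δ = 70.92°  ·
  (1,4): δ = 35.75°  ·
  (1,5): δ = 4.88°  ✓
  (1,6): δ = 46.08°  ·
  (2,3): δ = 151.38°  ·
  (2,4): δ = 116.21°  ·
  (2,5): δ = 75.58°  ·
  (2,6): δ = 34.37°  ·
  (3,4): δ = 144.84°  ·
  (3,5): δ = 104.20°  ·
  (3,6): δ = 63.00°  ·
  (4,5): δ = 139.37°  ·
  (4,6): δ = 98.16°  ·
  (5,6): δ = 138.80°  ·
antipodal pairs: 3

count = 3; pairs: (0,2), (0,3), (1,5)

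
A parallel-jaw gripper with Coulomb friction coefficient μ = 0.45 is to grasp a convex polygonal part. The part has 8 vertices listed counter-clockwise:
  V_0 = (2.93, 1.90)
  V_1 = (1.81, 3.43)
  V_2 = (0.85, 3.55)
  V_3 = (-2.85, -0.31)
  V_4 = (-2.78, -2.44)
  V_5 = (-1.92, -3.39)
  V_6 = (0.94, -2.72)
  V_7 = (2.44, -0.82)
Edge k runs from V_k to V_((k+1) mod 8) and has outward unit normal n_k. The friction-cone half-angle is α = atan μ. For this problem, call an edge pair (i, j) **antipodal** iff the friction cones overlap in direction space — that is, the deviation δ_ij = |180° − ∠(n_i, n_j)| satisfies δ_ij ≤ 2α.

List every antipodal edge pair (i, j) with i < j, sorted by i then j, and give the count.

α = atan 0.45 = 24.23°;  2α = 48.46°
n_0 = (+0.8069, +0.5907)
n_1 = (+0.1240, +0.9923)
n_2 = (-0.7219, +0.6920)
n_3 = (-0.9995, -0.0328)
n_4 = (-0.7414, -0.6711)
n_5 = (+0.2281, -0.9736)
n_6 = (+0.7849, -0.6196)
n_7 = (+0.9842, -0.1773)
  (0,1): δ = 133.33°  ·
  (0,2): δ = 79.99°  ·
  (0,3): δ = 34.32°  ✓
  (0,4): δ = 5.95°  ✓
  (0,5): δ = 66.98°  ·
  (0,6): δ = 105.50°  ·
  (0,7): δ = 133.58°  ·
  (1,2): δ = 126.66°  ·
  (1,3): δ = 80.99°  ·
  (1,4): δ = 40.72°  ✓
  (1,5): δ = 20.31°  ✓
  (1,6): δ = 58.83°  ·
  (1,7): δ = 86.91°  ·
  (2,3): δ = 134.33°  ·
  (2,4): δ = 94.06°  ·
  (2,5): δ = 33.03°  ✓
  (2,6): δ = 5.50°  ✓
  (2,7): δ = 33.58°  ✓
  (3,4): δ = 139.73°  ·
  (3,5): δ = 78.70°  ·
  (3,6): δ = 40.17°  ✓
  (3,7): δ = 12.09°  ✓
  (4,5): δ = 118.97°  ·
  (4,6): δ = 80.44°  ·
  (4,7): δ = 52.37°  ·
  (5,6): δ = 141.47°  ·
  (5,7): δ = 113.40°  ·
  (6,7): δ = 151.92°  ·
antipodal pairs: 9

count = 9; pairs: (0,3), (0,4), (1,4), (1,5), (2,5), (2,6), (2,7), (3,6), (3,7)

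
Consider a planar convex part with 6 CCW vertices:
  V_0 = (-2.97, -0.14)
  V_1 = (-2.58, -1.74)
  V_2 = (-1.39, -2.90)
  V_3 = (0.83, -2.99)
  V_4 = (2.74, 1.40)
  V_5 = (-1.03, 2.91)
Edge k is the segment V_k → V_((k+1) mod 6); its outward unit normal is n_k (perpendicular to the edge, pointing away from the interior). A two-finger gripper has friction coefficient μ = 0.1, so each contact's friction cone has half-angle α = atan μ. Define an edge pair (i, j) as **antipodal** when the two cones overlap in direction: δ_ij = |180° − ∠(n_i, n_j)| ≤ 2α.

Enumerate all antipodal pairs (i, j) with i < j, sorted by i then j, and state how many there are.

α = atan 0.1 = 5.71°;  2α = 11.42°
n_0 = (-0.9716, -0.2368)
n_1 = (-0.6980, -0.7161)
n_2 = (-0.0405, -0.9992)
n_3 = (+0.9170, -0.3990)
n_4 = (+0.3718, +0.9283)
n_5 = (-0.8438, +0.5367)
  (0,1): δ = 147.97°  ·
  (0,2): δ = 106.02°  ·
  (0,3): δ = 37.21°  ·
  (0,4): δ = 54.47°  ·
  (0,5): δ = 133.84°  ·
  (1,2): δ = 138.05°  ·
  (1,3): δ = 69.24°  ·
  (1,4): δ = 22.44°  ·
  (1,5): δ = 101.81°  ·
  (2,3): δ = 111.19°  ·
  (2,4): δ = 19.51°  ·
  (2,5): δ = 59.86°  ·
  (3,4): δ = 88.31°  ·
  (3,5): δ = 8.95°  ✓
  (4,5): δ = 100.63°  ·
antipodal pairs: 1

count = 1; pairs: (3,5)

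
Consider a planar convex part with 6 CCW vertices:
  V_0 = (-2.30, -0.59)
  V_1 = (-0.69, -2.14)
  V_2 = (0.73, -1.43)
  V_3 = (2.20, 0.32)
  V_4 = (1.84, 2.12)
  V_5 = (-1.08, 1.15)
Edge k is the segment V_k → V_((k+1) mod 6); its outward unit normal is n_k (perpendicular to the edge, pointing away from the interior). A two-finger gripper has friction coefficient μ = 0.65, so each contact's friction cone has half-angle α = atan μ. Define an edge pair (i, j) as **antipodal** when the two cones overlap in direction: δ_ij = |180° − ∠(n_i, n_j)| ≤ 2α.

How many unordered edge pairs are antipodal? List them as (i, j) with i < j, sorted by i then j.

count = 7; pairs: (0,3), (0,4), (1,4), (1,5), (2,4), (2,5), (3,5)

α = atan 0.65 = 33.02°;  2α = 66.05°
n_0 = (-0.6936, -0.7204)
n_1 = (+0.4472, -0.8944)
n_2 = (+0.7657, -0.6432)
n_3 = (+0.9806, +0.1961)
n_4 = (-0.3153, +0.9490)
n_5 = (-0.8188, +0.5741)
  (0,1): δ = 109.52°  ·
  (0,2): δ = 86.12°  ·
  (0,3): δ = 34.78°  ✓
  (0,4): δ = 62.29°  ✓
  (0,5): δ = 98.88°  ·
  (1,2): δ = 156.60°  ·
  (1,3): δ = 105.26°  ·
  (1,4): δ = 8.19°  ✓
  (1,5): δ = 28.40°  ✓
  (2,3): δ = 128.66°  ·
  (2,4): δ = 31.59°  ✓
  (2,5): δ = 4.99°  ✓
  (3,4): δ = 82.93°  ·
  (3,5): δ = 46.35°  ✓
  (4,5): δ = 143.41°  ·
antipodal pairs: 7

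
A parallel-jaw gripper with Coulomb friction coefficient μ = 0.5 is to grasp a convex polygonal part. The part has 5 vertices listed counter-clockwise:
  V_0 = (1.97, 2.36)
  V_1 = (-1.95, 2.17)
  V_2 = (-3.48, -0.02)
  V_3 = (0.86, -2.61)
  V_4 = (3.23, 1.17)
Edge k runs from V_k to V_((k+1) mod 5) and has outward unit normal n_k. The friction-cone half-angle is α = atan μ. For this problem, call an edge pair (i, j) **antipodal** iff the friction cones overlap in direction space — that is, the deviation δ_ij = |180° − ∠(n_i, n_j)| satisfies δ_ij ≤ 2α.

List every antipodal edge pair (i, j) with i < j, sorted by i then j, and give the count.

α = atan 0.5 = 26.57°;  2α = 53.13°
n_0 = (-0.0484, +0.9988)
n_1 = (-0.8198, +0.5727)
n_2 = (-0.5125, -0.8587)
n_3 = (+0.8472, -0.5312)
n_4 = (+0.6866, +0.7270)
  (0,1): δ = 127.71°  ·
  (0,2): δ = 33.60°  ✓
  (0,3): δ = 55.14°  ·
  (0,4): δ = 133.86°  ·
  (1,2): δ = 85.89°  ·
  (1,3): δ = 2.85°  ✓
  (1,4): δ = 81.58°  ·
  (2,3): δ = 91.26°  ·
  (2,4): δ = 12.54°  ✓
  (3,4): δ = 101.28°  ·
antipodal pairs: 3

count = 3; pairs: (0,2), (1,3), (2,4)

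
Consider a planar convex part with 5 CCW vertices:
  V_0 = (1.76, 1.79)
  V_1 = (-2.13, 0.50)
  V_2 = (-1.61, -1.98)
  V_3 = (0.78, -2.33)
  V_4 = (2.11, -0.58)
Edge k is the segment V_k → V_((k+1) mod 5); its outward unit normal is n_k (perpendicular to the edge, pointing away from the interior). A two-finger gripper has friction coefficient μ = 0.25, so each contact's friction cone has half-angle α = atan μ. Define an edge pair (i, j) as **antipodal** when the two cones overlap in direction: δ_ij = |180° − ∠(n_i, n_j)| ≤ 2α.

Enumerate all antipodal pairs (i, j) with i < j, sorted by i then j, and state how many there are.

α = atan 0.25 = 14.04°;  2α = 28.07°
n_0 = (-0.3148, +0.9492)
n_1 = (-0.9787, -0.2052)
n_2 = (-0.1449, -0.9894)
n_3 = (+0.7962, -0.6051)
n_4 = (+0.9893, +0.1461)
  (0,1): δ = 96.50°  ·
  (0,2): δ = 26.68°  ✓
  (0,3): δ = 34.42°  ·
  (0,4): δ = 80.05°  ·
  (1,2): δ = 110.17°  ·
  (1,3): δ = 49.08°  ·
  (1,4): δ = 3.44°  ✓
  (2,3): δ = 118.90°  ·
  (2,4): δ = 73.27°  ·
  (3,4): δ = 134.36°  ·
antipodal pairs: 2

count = 2; pairs: (0,2), (1,4)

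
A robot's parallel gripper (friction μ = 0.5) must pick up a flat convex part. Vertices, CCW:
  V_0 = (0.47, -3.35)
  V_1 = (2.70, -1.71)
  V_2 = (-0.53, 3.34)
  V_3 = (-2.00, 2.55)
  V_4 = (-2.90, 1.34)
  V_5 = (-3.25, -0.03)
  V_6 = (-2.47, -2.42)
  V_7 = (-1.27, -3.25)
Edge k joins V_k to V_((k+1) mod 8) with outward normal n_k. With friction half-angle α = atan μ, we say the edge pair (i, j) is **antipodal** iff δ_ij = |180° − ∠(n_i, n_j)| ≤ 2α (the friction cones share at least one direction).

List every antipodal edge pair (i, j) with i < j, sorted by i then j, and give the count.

count = 7; pairs: (0,2), (0,3), (0,4), (1,4), (1,5), (1,6), (2,7)

α = atan 0.5 = 26.57°;  2α = 53.13°
n_0 = (+0.5925, -0.8056)
n_1 = (+0.8424, +0.5388)
n_2 = (-0.4734, +0.8809)
n_3 = (-0.8024, +0.5968)
n_4 = (-0.9689, +0.2475)
n_5 = (-0.9507, -0.3103)
n_6 = (-0.5689, -0.8224)
n_7 = (-0.0574, -0.9984)
  (0,1): δ = 93.73°  ·
  (0,2): δ = 8.08°  ✓
  (0,3): δ = 17.03°  ✓
  (0,4): δ = 39.34°  ✓
  (0,5): δ = 71.74°  ·
  (0,6): δ = 109.00°  ·
  (0,7): δ = 140.38°  ·
  (1,2): δ = 94.35°  ·
  (1,3): δ = 69.25°  ·
  (1,4): δ = 46.93°  ✓
  (1,5): δ = 14.53°  ✓
  (1,6): δ = 22.73°  ✓
  (1,7): δ = 54.11°  ·
  (2,3): δ = 154.90°  ·
  (2,4): δ = 132.59°  ·
  (2,5): δ = 100.18°  ·
  (2,6): δ = 62.92°  ·
  (2,7): δ = 31.54°  ✓
  (3,4): δ = 157.69°  ·
  (3,5): δ = 125.28°  ·
  (3,6): δ = 88.03°  ·
  (3,7): δ = 56.65°  ·
  (4,5): δ = 147.59°  ·
  (4,6): δ = 110.34°  ·
  (4,7): δ = 78.96°  ·
  (5,6): δ = 142.74°  ·
  (5,7): δ = 111.36°  ·
  (6,7): δ = 148.62°  ·
antipodal pairs: 7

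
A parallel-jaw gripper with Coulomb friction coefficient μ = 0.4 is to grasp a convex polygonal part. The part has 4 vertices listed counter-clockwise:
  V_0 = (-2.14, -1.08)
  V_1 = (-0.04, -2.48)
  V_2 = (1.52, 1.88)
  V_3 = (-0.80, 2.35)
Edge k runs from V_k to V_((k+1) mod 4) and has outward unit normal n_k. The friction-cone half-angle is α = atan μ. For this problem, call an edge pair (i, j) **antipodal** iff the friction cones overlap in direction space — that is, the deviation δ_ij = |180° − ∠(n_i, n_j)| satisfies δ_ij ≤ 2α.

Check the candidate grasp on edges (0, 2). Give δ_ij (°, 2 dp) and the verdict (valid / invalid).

δ = 22.24°, valid

α = atan 0.4 = 21.80°;  2α = 43.60°
edge 0: e_0 = (+2.10, -1.40);  n_0 = (-0.5547, -0.8321)
edge 2: e_2 = (-2.32, +0.47);  n_2 = (+0.1986, +0.9801)
∠(n_0, n_2) = 157.76°
δ = |180° − 157.76°| = 22.24°
22.24° ≤ 2α = 43.60°  →  valid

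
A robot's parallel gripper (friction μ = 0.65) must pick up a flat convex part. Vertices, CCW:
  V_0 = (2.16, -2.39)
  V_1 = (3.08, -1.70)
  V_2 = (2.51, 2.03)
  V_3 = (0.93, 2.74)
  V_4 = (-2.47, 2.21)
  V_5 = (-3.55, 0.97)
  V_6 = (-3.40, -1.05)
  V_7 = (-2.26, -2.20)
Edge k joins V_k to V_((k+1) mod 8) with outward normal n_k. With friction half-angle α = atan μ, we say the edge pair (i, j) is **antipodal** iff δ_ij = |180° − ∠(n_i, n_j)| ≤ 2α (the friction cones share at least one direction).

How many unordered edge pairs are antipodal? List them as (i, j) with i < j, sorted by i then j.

count = 13; pairs: (0,2), (0,3), (0,4), (0,5), (1,4), (1,5), (1,6), (2,5), (2,6), (2,7), (3,6), (3,7), (4,7)

α = atan 0.65 = 33.02°;  2α = 66.05°
n_0 = (+0.6000, -0.8000)
n_1 = (+0.9885, +0.1511)
n_2 = (+0.4099, +0.9121)
n_3 = (-0.1540, +0.9881)
n_4 = (-0.7541, +0.6568)
n_5 = (-0.9973, -0.0741)
n_6 = (-0.7102, -0.7040)
n_7 = (-0.0429, -0.9991)
  (0,1): δ = 118.18°  ·
  (0,2): δ = 61.07°  ✓
  (0,3): δ = 28.01°  ✓
  (0,4): δ = 12.08°  ✓
  (0,5): δ = 57.38°  ✓
  (0,6): δ = 97.88°  ·
  (0,7): δ = 140.67°  ·
  (1,2): δ = 122.89°  ·
  (1,3): δ = 89.83°  ·
  (1,4): δ = 49.74°  ✓
  (1,5): δ = 4.44°  ✓
  (1,6): δ = 36.06°  ✓
  (1,7): δ = 78.85°  ·
  (2,3): δ = 146.94°  ·
  (2,4): δ = 106.86°  ·
  (2,5): δ = 61.56°  ✓
  (2,6): δ = 21.05°  ✓
  (2,7): δ = 21.74°  ✓
  (3,4): δ = 139.91°  ·
  (3,5): δ = 94.61°  ·
  (3,6): δ = 54.11°  ✓
  (3,7): δ = 11.32°  ✓
  (4,5): δ = 134.70°  ·
  (4,6): δ = 94.20°  ·
  (4,7): δ = 51.41°  ✓
  (5,6): δ = 139.50°  ·
  (5,7): δ = 96.71°  ·
  (6,7): δ = 137.21°  ·
antipodal pairs: 13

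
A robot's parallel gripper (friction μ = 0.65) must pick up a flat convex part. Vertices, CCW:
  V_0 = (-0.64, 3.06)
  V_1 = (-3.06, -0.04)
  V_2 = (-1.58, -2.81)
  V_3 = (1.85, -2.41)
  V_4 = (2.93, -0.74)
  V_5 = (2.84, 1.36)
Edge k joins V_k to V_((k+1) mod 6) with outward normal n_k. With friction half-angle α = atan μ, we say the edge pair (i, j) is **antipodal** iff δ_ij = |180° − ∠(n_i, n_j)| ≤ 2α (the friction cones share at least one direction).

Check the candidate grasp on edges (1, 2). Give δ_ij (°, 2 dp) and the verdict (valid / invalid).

α = atan 0.65 = 33.02°;  2α = 66.05°
edge 1: e_1 = (+1.48, -2.77);  n_1 = (-0.8820, -0.4712)
edge 2: e_2 = (+3.43, +0.40);  n_2 = (+0.1158, -0.9933)
∠(n_1, n_2) = 68.54°
δ = |180° − 68.54°| = 111.46°
111.46° > 2α = 66.05°  →  invalid

δ = 111.46°, invalid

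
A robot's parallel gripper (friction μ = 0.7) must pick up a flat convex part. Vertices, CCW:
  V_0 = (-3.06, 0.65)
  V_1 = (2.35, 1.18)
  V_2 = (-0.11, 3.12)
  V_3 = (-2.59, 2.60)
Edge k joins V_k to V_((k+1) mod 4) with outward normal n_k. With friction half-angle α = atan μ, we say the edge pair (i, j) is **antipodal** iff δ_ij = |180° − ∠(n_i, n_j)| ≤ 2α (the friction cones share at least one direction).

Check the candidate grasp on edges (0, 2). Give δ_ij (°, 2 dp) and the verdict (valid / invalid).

α = atan 0.7 = 34.99°;  2α = 69.98°
edge 0: e_0 = (+5.41, +0.53);  n_0 = (+0.0975, -0.9952)
edge 2: e_2 = (-2.48, -0.52);  n_2 = (-0.2052, +0.9787)
∠(n_0, n_2) = 173.75°
δ = |180° − 173.75°| = 6.25°
6.25° ≤ 2α = 69.98°  →  valid

δ = 6.25°, valid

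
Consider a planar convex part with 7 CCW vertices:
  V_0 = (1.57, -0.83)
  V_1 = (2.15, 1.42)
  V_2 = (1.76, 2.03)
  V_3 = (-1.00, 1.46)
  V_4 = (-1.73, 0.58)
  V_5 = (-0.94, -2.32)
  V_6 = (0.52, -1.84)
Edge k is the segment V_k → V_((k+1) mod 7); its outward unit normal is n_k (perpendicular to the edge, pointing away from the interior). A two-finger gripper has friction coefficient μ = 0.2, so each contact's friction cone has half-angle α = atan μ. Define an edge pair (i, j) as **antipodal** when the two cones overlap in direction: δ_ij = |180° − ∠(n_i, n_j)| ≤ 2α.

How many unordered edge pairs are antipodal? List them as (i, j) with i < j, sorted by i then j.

α = atan 0.2 = 11.31°;  2α = 22.62°
n_0 = (+0.9683, -0.2496)
n_1 = (+0.8425, +0.5387)
n_2 = (-0.2023, +0.9793)
n_3 = (-0.7697, +0.6385)
n_4 = (-0.9648, -0.2628)
n_5 = (+0.3123, -0.9500)
n_6 = (+0.6932, -0.7207)
  (0,1): δ = 132.95°  ·
  (0,2): δ = 63.88°  ·
  (0,3): δ = 25.22°  ·
  (0,4): δ = 29.69°  ·
  (0,5): δ = 122.65°  ·
  (0,6): δ = 148.34°  ·
  (1,2): δ = 110.92°  ·
  (1,3): δ = 72.27°  ·
  (1,4): δ = 17.35°  ✓
  (1,5): δ = 75.61°  ·
  (1,6): δ = 101.30°  ·
  (2,3): δ = 141.35°  ·
  (2,4): δ = 86.43°  ·
  (2,5): δ = 6.53°  ✓
  (2,6): δ = 32.22°  ·
  (3,4): δ = 125.08°  ·
  (3,5): δ = 32.12°  ·
  (3,6): δ = 6.44°  ✓
  (4,5): δ = 87.04°  ·
  (4,6): δ = 61.35°  ·
  (5,6): δ = 154.31°  ·
antipodal pairs: 3

count = 3; pairs: (1,4), (2,5), (3,6)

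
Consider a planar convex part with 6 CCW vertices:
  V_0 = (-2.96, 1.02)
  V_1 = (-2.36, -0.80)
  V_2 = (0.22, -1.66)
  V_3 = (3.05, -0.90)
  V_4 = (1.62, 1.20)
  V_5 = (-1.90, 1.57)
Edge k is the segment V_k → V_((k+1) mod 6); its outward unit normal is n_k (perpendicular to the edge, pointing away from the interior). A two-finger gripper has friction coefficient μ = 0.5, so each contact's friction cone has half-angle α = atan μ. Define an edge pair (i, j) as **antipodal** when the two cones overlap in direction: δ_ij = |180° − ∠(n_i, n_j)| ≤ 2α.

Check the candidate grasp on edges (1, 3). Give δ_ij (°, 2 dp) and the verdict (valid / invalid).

α = atan 0.5 = 26.57°;  2α = 53.13°
edge 1: e_1 = (+2.58, -0.86);  n_1 = (-0.3162, -0.9487)
edge 3: e_3 = (-1.43, +2.10);  n_3 = (+0.8266, +0.5628)
∠(n_1, n_3) = 142.69°
δ = |180° − 142.69°| = 37.31°
37.31° ≤ 2α = 53.13°  →  valid

δ = 37.31°, valid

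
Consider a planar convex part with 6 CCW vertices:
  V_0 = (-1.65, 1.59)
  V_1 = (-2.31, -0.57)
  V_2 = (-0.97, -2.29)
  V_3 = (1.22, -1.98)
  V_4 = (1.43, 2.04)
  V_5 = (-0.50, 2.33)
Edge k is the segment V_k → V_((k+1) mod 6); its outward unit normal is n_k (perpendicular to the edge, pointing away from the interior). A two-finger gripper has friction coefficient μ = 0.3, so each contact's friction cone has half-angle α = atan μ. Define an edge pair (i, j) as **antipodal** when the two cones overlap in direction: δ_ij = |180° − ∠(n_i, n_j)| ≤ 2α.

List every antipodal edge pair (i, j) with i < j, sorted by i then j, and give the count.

count = 3; pairs: (0,3), (2,4), (2,5)

α = atan 0.3 = 16.70°;  2α = 33.40°
n_0 = (-0.9564, +0.2922)
n_1 = (-0.7889, -0.6146)
n_2 = (+0.1402, -0.9901)
n_3 = (+0.9986, -0.0522)
n_4 = (+0.1486, +0.9889)
n_5 = (-0.5411, +0.8409)
  (0,1): δ = 125.09°  ·
  (0,2): δ = 64.95°  ·
  (0,3): δ = 14.00°  ✓
  (0,4): δ = 98.45°  ·
  (0,5): δ = 139.75°  ·
  (1,2): δ = 119.86°  ·
  (1,3): δ = 40.91°  ·
  (1,4): δ = 43.53°  ·
  (1,5): δ = 84.84°  ·
  (2,3): δ = 101.05°  ·
  (2,4): δ = 16.60°  ✓
  (2,5): δ = 24.70°  ✓
  (3,4): δ = 95.55°  ·
  (3,5): δ = 54.25°  ·
  (4,5): δ = 138.69°  ·
antipodal pairs: 3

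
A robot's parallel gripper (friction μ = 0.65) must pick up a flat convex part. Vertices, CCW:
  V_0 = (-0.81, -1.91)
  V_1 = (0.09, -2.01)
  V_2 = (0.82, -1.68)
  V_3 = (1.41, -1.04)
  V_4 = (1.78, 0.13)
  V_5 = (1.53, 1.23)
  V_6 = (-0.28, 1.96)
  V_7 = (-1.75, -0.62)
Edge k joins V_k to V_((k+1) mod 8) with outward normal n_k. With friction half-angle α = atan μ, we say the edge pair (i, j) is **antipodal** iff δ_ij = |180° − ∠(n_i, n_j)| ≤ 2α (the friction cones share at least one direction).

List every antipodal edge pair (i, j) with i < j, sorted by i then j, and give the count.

α = atan 0.65 = 33.02°;  2α = 66.05°
n_0 = (-0.1104, -0.9939)
n_1 = (+0.4119, -0.9112)
n_2 = (+0.7352, -0.6778)
n_3 = (+0.9535, -0.3015)
n_4 = (+0.9751, +0.2216)
n_5 = (+0.3740, +0.9274)
n_6 = (-0.8689, +0.4951)
n_7 = (-0.8082, -0.5889)
  (0,1): δ = 149.33°  ·
  (0,2): δ = 126.33°  ·
  (0,3): δ = 101.21°  ·
  (0,4): δ = 70.86°  ·
  (0,5): δ = 15.62°  ✓
  (0,6): δ = 66.67°  ·
  (0,7): δ = 132.42°  ·
  (1,2): δ = 157.00°  ·
  (1,3): δ = 131.87°  ·
  (1,4): δ = 101.52°  ·
  (1,5): δ = 46.29°  ✓
  (1,6): δ = 36.00°  ✓
  (1,7): δ = 101.75°  ·
  (2,3): δ = 154.88°  ·
  (2,4): δ = 124.52°  ·
  (2,5): δ = 69.29°  ·
  (2,6): δ = 13.00°  ✓
  (2,7): δ = 78.75°  ·
  (3,4): δ = 149.65°  ·
  (3,5): δ = 94.42°  ·
  (3,6): δ = 12.12°  ✓
  (3,7): δ = 53.63°  ✓
  (4,5): δ = 124.77°  ·
  (4,6): δ = 42.48°  ✓
  (4,7): δ = 23.28°  ✓
  (5,6): δ = 97.71°  ·
  (5,7): δ = 31.95°  ✓
  (6,7): δ = 114.25°  ·
antipodal pairs: 9

count = 9; pairs: (0,5), (1,5), (1,6), (2,6), (3,6), (3,7), (4,6), (4,7), (5,7)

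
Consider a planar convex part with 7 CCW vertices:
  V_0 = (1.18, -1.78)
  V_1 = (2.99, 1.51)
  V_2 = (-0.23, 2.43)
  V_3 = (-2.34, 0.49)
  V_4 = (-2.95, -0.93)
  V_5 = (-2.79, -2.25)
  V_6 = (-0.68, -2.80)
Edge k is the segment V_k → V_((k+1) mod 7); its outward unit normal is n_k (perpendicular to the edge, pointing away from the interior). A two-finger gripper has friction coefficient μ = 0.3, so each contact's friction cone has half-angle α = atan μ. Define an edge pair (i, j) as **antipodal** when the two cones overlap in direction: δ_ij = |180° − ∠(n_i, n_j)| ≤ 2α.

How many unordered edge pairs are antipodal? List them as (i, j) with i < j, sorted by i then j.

count = 4; pairs: (0,2), (0,3), (1,5), (2,6)

α = atan 0.3 = 16.70°;  2α = 33.40°
n_0 = (+0.8762, -0.4820)
n_1 = (+0.2747, +0.9615)
n_2 = (-0.6768, +0.7361)
n_3 = (-0.9188, +0.3947)
n_4 = (-0.9927, -0.1203)
n_5 = (-0.2522, -0.9677)
n_6 = (+0.4808, -0.8768)
  (0,1): δ = 77.13°  ·
  (0,2): δ = 18.59°  ✓
  (0,3): δ = 5.57°  ✓
  (0,4): δ = 35.73°  ·
  (0,5): δ = 104.21°  ·
  (0,6): δ = 147.56°  ·
  (1,2): δ = 121.46°  ·
  (1,3): δ = 97.30°  ·
  (1,4): δ = 67.14°  ·
  (1,5): δ = 1.34°  ✓
  (1,6): δ = 44.69°  ·
  (2,3): δ = 155.84°  ·
  (2,4): δ = 125.69°  ·
  (2,5): δ = 57.21°  ·
  (2,6): δ = 13.86°  ✓
  (3,4): δ = 149.84°  ·
  (3,5): δ = 81.36°  ·
  (3,6): δ = 38.01°  ·
  (4,5): δ = 111.52°  ·
  (4,6): δ = 68.17°  ·
  (5,6): δ = 136.65°  ·
antipodal pairs: 4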